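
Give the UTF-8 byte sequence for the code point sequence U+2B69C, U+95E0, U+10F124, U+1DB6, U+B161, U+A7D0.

U+2B69C: 4-byte form → F0 AB 9A 9C.
U+95E0: 3-byte form → E9 97 A0.
U+10F124: 4-byte form → F4 8F 84 A4.
U+1DB6: 3-byte form → E1 B6 B6.
U+B161: 3-byte form → EB 85 A1.
U+A7D0: 3-byte form → EA 9F 90.
Concatenated (20 bytes): F0 AB 9A 9C E9 97 A0 F4 8F 84 A4 E1 B6 B6 EB 85 A1 EA 9F 90.

F0 AB 9A 9C E9 97 A0 F4 8F 84 A4 E1 B6 B6 EB 85 A1 EA 9F 90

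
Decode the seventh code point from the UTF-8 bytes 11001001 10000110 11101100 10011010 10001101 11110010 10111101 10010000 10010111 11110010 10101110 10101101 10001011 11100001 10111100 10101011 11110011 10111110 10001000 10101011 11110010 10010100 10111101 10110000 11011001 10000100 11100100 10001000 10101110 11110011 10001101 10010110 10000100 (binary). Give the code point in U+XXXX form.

Offset 0: leading byte 0xC9 = 11001001 → 2-byte char #1 = C9 86.
Offset 2: leading byte 0xEC = 11101100 → 3-byte char #2 = EC 9A 8D.
Offset 5: leading byte 0xF2 = 11110010 → 4-byte char #3 = F2 BD 90 97.
Offset 9: leading byte 0xF2 = 11110010 → 4-byte char #4 = F2 AE AD 8B.
Offset 13: leading byte 0xE1 = 11100001 → 3-byte char #5 = E1 BC AB.
Offset 16: leading byte 0xF3 = 11110011 → 4-byte char #6 = F3 BE 88 AB.
Offset 20: leading byte 0xF2 = 11110010 → 4-byte char #7 = F2 94 BD B0.
Leading byte 0xF2 = 11110010 matches 11110xxx → 4-byte sequence.
Byte 1: 0xF2 = 11110010, payload 010 (3 bits).
Byte 2: 0x94 = 10010100 (10xxxxxx ✓), payload 010100.
Byte 3: 0xBD = 10111101 (10xxxxxx ✓), payload 111101.
Byte 4: 0xB0 = 10110000 (10xxxxxx ✓), payload 110000.
Concatenate: 010010100111101110000 = 0x94F70 (21 bits → U+94F70).

U+94F70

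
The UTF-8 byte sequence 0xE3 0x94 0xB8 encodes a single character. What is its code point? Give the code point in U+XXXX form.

U+3538

Leading byte 0xE3 = 11100011 matches 1110xxxx → 3-byte sequence.
Byte 1: 0xE3 = 11100011, payload 0011 (4 bits).
Byte 2: 0x94 = 10010100 (10xxxxxx ✓), payload 010100.
Byte 3: 0xB8 = 10111000 (10xxxxxx ✓), payload 111000.
Concatenate: 0011010100111000 = 0x3538 (16 bits → U+3538).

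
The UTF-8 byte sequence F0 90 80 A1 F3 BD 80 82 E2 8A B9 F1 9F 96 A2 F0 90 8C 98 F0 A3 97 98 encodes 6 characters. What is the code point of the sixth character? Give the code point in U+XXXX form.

Offset 0: leading byte 0xF0 = 11110000 → 4-byte char #1 = F0 90 80 A1.
Offset 4: leading byte 0xF3 = 11110011 → 4-byte char #2 = F3 BD 80 82.
Offset 8: leading byte 0xE2 = 11100010 → 3-byte char #3 = E2 8A B9.
Offset 11: leading byte 0xF1 = 11110001 → 4-byte char #4 = F1 9F 96 A2.
Offset 15: leading byte 0xF0 = 11110000 → 4-byte char #5 = F0 90 8C 98.
Offset 19: leading byte 0xF0 = 11110000 → 4-byte char #6 = F0 A3 97 98.
Leading byte 0xF0 = 11110000 matches 11110xxx → 4-byte sequence.
Byte 1: 0xF0 = 11110000, payload 000 (3 bits).
Byte 2: 0xA3 = 10100011 (10xxxxxx ✓), payload 100011.
Byte 3: 0x97 = 10010111 (10xxxxxx ✓), payload 010111.
Byte 4: 0x98 = 10011000 (10xxxxxx ✓), payload 011000.
Concatenate: 000100011010111011000 = 0x235D8 (21 bits → U+235D8).

U+235D8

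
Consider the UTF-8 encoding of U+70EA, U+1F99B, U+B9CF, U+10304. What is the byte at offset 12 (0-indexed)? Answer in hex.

0x8C

U+70EA → 3-byte form E7 83 AA at offsets 0–2.
U+1F99B → 4-byte form F0 9F A6 9B at offsets 3–6.
U+B9CF → 3-byte form EB A7 8F at offsets 7–9.
U+10304 → 4-byte form F0 90 8C 84 at offsets 10–13.
Offset 12 falls in char 4's range; it's byte 3 of F0 90 8C 84 = 0x8C.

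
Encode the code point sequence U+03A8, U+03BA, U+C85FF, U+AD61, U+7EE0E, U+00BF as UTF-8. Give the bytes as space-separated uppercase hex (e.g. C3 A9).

U+03A8: 2-byte form → CE A8.
U+03BA: 2-byte form → CE BA.
U+C85FF: 4-byte form → F3 88 97 BF.
U+AD61: 3-byte form → EA B5 A1.
U+7EE0E: 4-byte form → F1 BE B8 8E.
U+00BF: 2-byte form → C2 BF.
Concatenated (17 bytes): CE A8 CE BA F3 88 97 BF EA B5 A1 F1 BE B8 8E C2 BF.

CE A8 CE BA F3 88 97 BF EA B5 A1 F1 BE B8 8E C2 BF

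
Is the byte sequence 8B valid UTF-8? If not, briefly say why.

invalid (continuation byte with no leading byte)

Byte 0x8B = 10001011 has the form 10xxxxxx — a continuation byte — but there is no preceding leading byte.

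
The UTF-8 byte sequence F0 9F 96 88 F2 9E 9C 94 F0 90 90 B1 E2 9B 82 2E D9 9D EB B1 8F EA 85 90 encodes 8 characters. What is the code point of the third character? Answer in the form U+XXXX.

Offset 0: leading byte 0xF0 = 11110000 → 4-byte char #1 = F0 9F 96 88.
Offset 4: leading byte 0xF2 = 11110010 → 4-byte char #2 = F2 9E 9C 94.
Offset 8: leading byte 0xF0 = 11110000 → 4-byte char #3 = F0 90 90 B1.
Leading byte 0xF0 = 11110000 matches 11110xxx → 4-byte sequence.
Byte 1: 0xF0 = 11110000, payload 000 (3 bits).
Byte 2: 0x90 = 10010000 (10xxxxxx ✓), payload 010000.
Byte 3: 0x90 = 10010000 (10xxxxxx ✓), payload 010000.
Byte 4: 0xB1 = 10110001 (10xxxxxx ✓), payload 110001.
Concatenate: 000010000010000110001 = 0x10431 (21 bits → U+10431).

U+10431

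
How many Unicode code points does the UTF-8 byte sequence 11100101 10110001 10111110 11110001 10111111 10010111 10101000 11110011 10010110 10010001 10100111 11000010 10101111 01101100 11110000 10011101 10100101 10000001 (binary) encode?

Byte at offset 0: 0xE5 = 11100101 → 3-byte char (#1). Advance 3.
Byte at offset 3: 0xF1 = 11110001 → 4-byte char (#2). Advance 4.
Byte at offset 7: 0xF3 = 11110011 → 4-byte char (#3). Advance 4.
Byte at offset 11: 0xC2 = 11000010 → 2-byte char (#4). Advance 2.
Byte at offset 13: 0x6C = 01101100 → 1-byte char (#5). Advance 1.
Byte at offset 14: 0xF0 = 11110000 → 4-byte char (#6). Advance 4.
Reached end at offset 18 after 6 code points.

6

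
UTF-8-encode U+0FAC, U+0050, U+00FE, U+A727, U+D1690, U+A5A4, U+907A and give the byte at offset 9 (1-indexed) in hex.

0xA7

1-indexed offset 9 is 0-indexed offset 8.
U+0FAC → 3-byte form E0 BE AC at offsets 0–2.
U+0050 → 1-byte form 50 at offsets 3–3.
U+00FE → 2-byte form C3 BE at offsets 4–5.
U+A727 → 3-byte form EA 9C A7 at offsets 6–8.
Offset 8 falls in char 4's range; it's byte 3 of EA 9C A7 = 0xA7.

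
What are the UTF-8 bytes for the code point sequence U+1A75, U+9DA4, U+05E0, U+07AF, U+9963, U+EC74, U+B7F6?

E1 A9 B5 E9 B6 A4 D7 A0 DE AF E9 A5 A3 EE B1 B4 EB 9F B6

U+1A75: 3-byte form → E1 A9 B5.
U+9DA4: 3-byte form → E9 B6 A4.
U+05E0: 2-byte form → D7 A0.
U+07AF: 2-byte form → DE AF.
U+9963: 3-byte form → E9 A5 A3.
U+EC74: 3-byte form → EE B1 B4.
U+B7F6: 3-byte form → EB 9F B6.
Concatenated (19 bytes): E1 A9 B5 E9 B6 A4 D7 A0 DE AF E9 A5 A3 EE B1 B4 EB 9F B6.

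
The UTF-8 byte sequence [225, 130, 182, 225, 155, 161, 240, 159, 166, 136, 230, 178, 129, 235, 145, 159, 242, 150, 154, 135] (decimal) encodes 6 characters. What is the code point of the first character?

Offset 0: leading byte 0xE1 = 11100001 → 3-byte char #1 = E1 82 B6.
Leading byte 0xE1 = 11100001 matches 1110xxxx → 3-byte sequence.
Byte 1: 0xE1 = 11100001, payload 0001 (4 bits).
Byte 2: 0x82 = 10000010 (10xxxxxx ✓), payload 000010.
Byte 3: 0xB6 = 10110110 (10xxxxxx ✓), payload 110110.
Concatenate: 0001000010110110 = 0x10B6 (16 bits → U+10B6).

U+10B6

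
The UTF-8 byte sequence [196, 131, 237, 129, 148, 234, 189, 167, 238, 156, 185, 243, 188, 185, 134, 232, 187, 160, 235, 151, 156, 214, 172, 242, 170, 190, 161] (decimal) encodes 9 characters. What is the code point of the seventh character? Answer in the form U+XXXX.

U+B5DC

Offset 0: leading byte 0xC4 = 11000100 → 2-byte char #1 = C4 83.
Offset 2: leading byte 0xED = 11101101 → 3-byte char #2 = ED 81 94.
Offset 5: leading byte 0xEA = 11101010 → 3-byte char #3 = EA BD A7.
Offset 8: leading byte 0xEE = 11101110 → 3-byte char #4 = EE 9C B9.
Offset 11: leading byte 0xF3 = 11110011 → 4-byte char #5 = F3 BC B9 86.
Offset 15: leading byte 0xE8 = 11101000 → 3-byte char #6 = E8 BB A0.
Offset 18: leading byte 0xEB = 11101011 → 3-byte char #7 = EB 97 9C.
Leading byte 0xEB = 11101011 matches 1110xxxx → 3-byte sequence.
Byte 1: 0xEB = 11101011, payload 1011 (4 bits).
Byte 2: 0x97 = 10010111 (10xxxxxx ✓), payload 010111.
Byte 3: 0x9C = 10011100 (10xxxxxx ✓), payload 011100.
Concatenate: 1011010111011100 = 0xB5DC (16 bits → U+B5DC).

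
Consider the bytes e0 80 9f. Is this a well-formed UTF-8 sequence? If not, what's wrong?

invalid (overlong encoding)

Leading byte 0xE0 = 11100000 → 3-byte form.
Continuation bytes all match 10xxxxxx. Payload decodes to 0x1F.
But 0x1F < 0x800, the minimum for a 3-byte sequence — this is an overlong encoding.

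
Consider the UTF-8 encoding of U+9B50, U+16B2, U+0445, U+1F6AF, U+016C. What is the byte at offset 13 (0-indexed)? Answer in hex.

U+9B50 → 3-byte form E9 AD 90 at offsets 0–2.
U+16B2 → 3-byte form E1 9A B2 at offsets 3–5.
U+0445 → 2-byte form D1 85 at offsets 6–7.
U+1F6AF → 4-byte form F0 9F 9A AF at offsets 8–11.
U+016C → 2-byte form C5 AC at offsets 12–13.
Offset 13 falls in char 5's range; it's byte 2 of C5 AC = 0xAC.

0xAC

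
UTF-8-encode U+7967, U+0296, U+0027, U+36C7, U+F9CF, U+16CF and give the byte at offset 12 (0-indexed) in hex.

U+7967 → 3-byte form E7 A5 A7 at offsets 0–2.
U+0296 → 2-byte form CA 96 at offsets 3–4.
U+0027 → 1-byte form 27 at offsets 5–5.
U+36C7 → 3-byte form E3 9B 87 at offsets 6–8.
U+F9CF → 3-byte form EF A7 8F at offsets 9–11.
U+16CF → 3-byte form E1 9B 8F at offsets 12–14.
Offset 12 falls in char 6's range; it's byte 1 of E1 9B 8F = 0xE1.

0xE1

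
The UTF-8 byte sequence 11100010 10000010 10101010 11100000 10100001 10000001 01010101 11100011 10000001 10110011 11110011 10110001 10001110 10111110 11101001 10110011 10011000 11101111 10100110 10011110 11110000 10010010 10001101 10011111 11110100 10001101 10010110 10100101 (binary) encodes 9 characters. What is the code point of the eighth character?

Offset 0: leading byte 0xE2 = 11100010 → 3-byte char #1 = E2 82 AA.
Offset 3: leading byte 0xE0 = 11100000 → 3-byte char #2 = E0 A1 81.
Offset 6: leading byte 0x55 = 01010101 → 1-byte char #3 = 55.
Offset 7: leading byte 0xE3 = 11100011 → 3-byte char #4 = E3 81 B3.
Offset 10: leading byte 0xF3 = 11110011 → 4-byte char #5 = F3 B1 8E BE.
Offset 14: leading byte 0xE9 = 11101001 → 3-byte char #6 = E9 B3 98.
Offset 17: leading byte 0xEF = 11101111 → 3-byte char #7 = EF A6 9E.
Offset 20: leading byte 0xF0 = 11110000 → 4-byte char #8 = F0 92 8D 9F.
Leading byte 0xF0 = 11110000 matches 11110xxx → 4-byte sequence.
Byte 1: 0xF0 = 11110000, payload 000 (3 bits).
Byte 2: 0x92 = 10010010 (10xxxxxx ✓), payload 010010.
Byte 3: 0x8D = 10001101 (10xxxxxx ✓), payload 001101.
Byte 4: 0x9F = 10011111 (10xxxxxx ✓), payload 011111.
Concatenate: 000010010001101011111 = 0x1235F (21 bits → U+1235F).

U+1235F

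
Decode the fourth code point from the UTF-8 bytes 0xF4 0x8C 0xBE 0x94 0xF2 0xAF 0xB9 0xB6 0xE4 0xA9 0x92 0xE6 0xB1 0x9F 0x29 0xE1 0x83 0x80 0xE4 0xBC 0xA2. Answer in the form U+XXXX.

Offset 0: leading byte 0xF4 = 11110100 → 4-byte char #1 = F4 8C BE 94.
Offset 4: leading byte 0xF2 = 11110010 → 4-byte char #2 = F2 AF B9 B6.
Offset 8: leading byte 0xE4 = 11100100 → 3-byte char #3 = E4 A9 92.
Offset 11: leading byte 0xE6 = 11100110 → 3-byte char #4 = E6 B1 9F.
Leading byte 0xE6 = 11100110 matches 1110xxxx → 3-byte sequence.
Byte 1: 0xE6 = 11100110, payload 0110 (4 bits).
Byte 2: 0xB1 = 10110001 (10xxxxxx ✓), payload 110001.
Byte 3: 0x9F = 10011111 (10xxxxxx ✓), payload 011111.
Concatenate: 0110110001011111 = 0x6C5F (16 bits → U+6C5F).

U+6C5F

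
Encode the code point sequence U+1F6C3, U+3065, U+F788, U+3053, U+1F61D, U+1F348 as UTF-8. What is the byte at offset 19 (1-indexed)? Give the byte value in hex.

1-indexed offset 19 is 0-indexed offset 18.
U+1F6C3 → 4-byte form F0 9F 9B 83 at offsets 0–3.
U+3065 → 3-byte form E3 81 A5 at offsets 4–6.
U+F788 → 3-byte form EF 9E 88 at offsets 7–9.
U+3053 → 3-byte form E3 81 93 at offsets 10–12.
U+1F61D → 4-byte form F0 9F 98 9D at offsets 13–16.
U+1F348 → 4-byte form F0 9F 8D 88 at offsets 17–20.
Offset 18 falls in char 6's range; it's byte 2 of F0 9F 8D 88 = 0x9F.

0x9F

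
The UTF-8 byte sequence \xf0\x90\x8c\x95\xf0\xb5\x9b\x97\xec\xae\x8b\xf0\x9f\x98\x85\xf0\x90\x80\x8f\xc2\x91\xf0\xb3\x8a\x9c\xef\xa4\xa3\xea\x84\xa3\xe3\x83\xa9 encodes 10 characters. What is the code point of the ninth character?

U+A123

Offset 0: leading byte 0xF0 = 11110000 → 4-byte char #1 = F0 90 8C 95.
Offset 4: leading byte 0xF0 = 11110000 → 4-byte char #2 = F0 B5 9B 97.
Offset 8: leading byte 0xEC = 11101100 → 3-byte char #3 = EC AE 8B.
Offset 11: leading byte 0xF0 = 11110000 → 4-byte char #4 = F0 9F 98 85.
Offset 15: leading byte 0xF0 = 11110000 → 4-byte char #5 = F0 90 80 8F.
Offset 19: leading byte 0xC2 = 11000010 → 2-byte char #6 = C2 91.
Offset 21: leading byte 0xF0 = 11110000 → 4-byte char #7 = F0 B3 8A 9C.
Offset 25: leading byte 0xEF = 11101111 → 3-byte char #8 = EF A4 A3.
Offset 28: leading byte 0xEA = 11101010 → 3-byte char #9 = EA 84 A3.
Leading byte 0xEA = 11101010 matches 1110xxxx → 3-byte sequence.
Byte 1: 0xEA = 11101010, payload 1010 (4 bits).
Byte 2: 0x84 = 10000100 (10xxxxxx ✓), payload 000100.
Byte 3: 0xA3 = 10100011 (10xxxxxx ✓), payload 100011.
Concatenate: 1010000100100011 = 0xA123 (16 bits → U+A123).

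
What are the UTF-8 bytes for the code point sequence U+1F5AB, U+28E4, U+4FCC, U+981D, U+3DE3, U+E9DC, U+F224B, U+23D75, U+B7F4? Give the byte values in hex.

F0 9F 96 AB E2 A3 A4 E4 BF 8C E9 A0 9D E3 B7 A3 EE A7 9C F3 B2 89 8B F0 A3 B5 B5 EB 9F B4

U+1F5AB: 4-byte form → F0 9F 96 AB.
U+28E4: 3-byte form → E2 A3 A4.
U+4FCC: 3-byte form → E4 BF 8C.
U+981D: 3-byte form → E9 A0 9D.
U+3DE3: 3-byte form → E3 B7 A3.
U+E9DC: 3-byte form → EE A7 9C.
U+F224B: 4-byte form → F3 B2 89 8B.
U+23D75: 4-byte form → F0 A3 B5 B5.
U+B7F4: 3-byte form → EB 9F B4.
Concatenated (30 bytes): F0 9F 96 AB E2 A3 A4 E4 BF 8C E9 A0 9D E3 B7 A3 EE A7 9C F3 B2 89 8B F0 A3 B5 B5 EB 9F B4.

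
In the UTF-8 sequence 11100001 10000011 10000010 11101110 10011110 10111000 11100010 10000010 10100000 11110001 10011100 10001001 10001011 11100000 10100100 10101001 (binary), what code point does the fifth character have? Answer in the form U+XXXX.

Offset 0: leading byte 0xE1 = 11100001 → 3-byte char #1 = E1 83 82.
Offset 3: leading byte 0xEE = 11101110 → 3-byte char #2 = EE 9E B8.
Offset 6: leading byte 0xE2 = 11100010 → 3-byte char #3 = E2 82 A0.
Offset 9: leading byte 0xF1 = 11110001 → 4-byte char #4 = F1 9C 89 8B.
Offset 13: leading byte 0xE0 = 11100000 → 3-byte char #5 = E0 A4 A9.
Leading byte 0xE0 = 11100000 matches 1110xxxx → 3-byte sequence.
Byte 1: 0xE0 = 11100000, payload 0000 (4 bits).
Byte 2: 0xA4 = 10100100 (10xxxxxx ✓), payload 100100.
Byte 3: 0xA9 = 10101001 (10xxxxxx ✓), payload 101001.
Concatenate: 0000100100101001 = 0x929 (16 bits → U+0929).

U+0929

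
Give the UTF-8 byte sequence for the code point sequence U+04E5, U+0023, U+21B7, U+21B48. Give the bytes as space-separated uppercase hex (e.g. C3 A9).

U+04E5: 2-byte form → D3 A5.
U+0023: 1-byte form → 23.
U+21B7: 3-byte form → E2 86 B7.
U+21B48: 4-byte form → F0 A1 AD 88.
Concatenated (10 bytes): D3 A5 23 E2 86 B7 F0 A1 AD 88.

D3 A5 23 E2 86 B7 F0 A1 AD 88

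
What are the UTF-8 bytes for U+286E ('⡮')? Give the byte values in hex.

E2 A1 AE

U+286E = 0x286E = 10350 decimal. In range U+0800–U+FFFF → 3-byte form: 1110xxxx 10xxxxxx 10xxxxxx.
Binary (16 bits): 0010100001101110.
Split 4+6+6: 0010 | 100001 | 101110.
Byte 1: 11100010 = 0xE2.
Byte 2: 10100001 = 0xA1.
Byte 3: 10101110 = 0xAE.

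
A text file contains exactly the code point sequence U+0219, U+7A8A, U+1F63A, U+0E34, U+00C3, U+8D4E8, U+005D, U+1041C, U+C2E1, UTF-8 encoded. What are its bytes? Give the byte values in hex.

U+0219: 2-byte form → C8 99.
U+7A8A: 3-byte form → E7 AA 8A.
U+1F63A: 4-byte form → F0 9F 98 BA.
U+0E34: 3-byte form → E0 B8 B4.
U+00C3: 2-byte form → C3 83.
U+8D4E8: 4-byte form → F2 8D 93 A8.
U+005D: 1-byte form → 5D.
U+1041C: 4-byte form → F0 90 90 9C.
U+C2E1: 3-byte form → EC 8B A1.
Concatenated (26 bytes): C8 99 E7 AA 8A F0 9F 98 BA E0 B8 B4 C3 83 F2 8D 93 A8 5D F0 90 90 9C EC 8B A1.

C8 99 E7 AA 8A F0 9F 98 BA E0 B8 B4 C3 83 F2 8D 93 A8 5D F0 90 90 9C EC 8B A1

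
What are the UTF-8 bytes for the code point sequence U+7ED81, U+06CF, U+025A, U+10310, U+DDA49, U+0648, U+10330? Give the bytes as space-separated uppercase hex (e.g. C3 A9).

U+7ED81: 4-byte form → F1 BE B6 81.
U+06CF: 2-byte form → DB 8F.
U+025A: 2-byte form → C9 9A.
U+10310: 4-byte form → F0 90 8C 90.
U+DDA49: 4-byte form → F3 9D A9 89.
U+0648: 2-byte form → D9 88.
U+10330: 4-byte form → F0 90 8C B0.
Concatenated (22 bytes): F1 BE B6 81 DB 8F C9 9A F0 90 8C 90 F3 9D A9 89 D9 88 F0 90 8C B0.

F1 BE B6 81 DB 8F C9 9A F0 90 8C 90 F3 9D A9 89 D9 88 F0 90 8C B0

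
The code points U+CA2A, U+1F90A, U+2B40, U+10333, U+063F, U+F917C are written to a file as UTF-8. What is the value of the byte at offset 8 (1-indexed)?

0xE2

1-indexed offset 8 is 0-indexed offset 7.
U+CA2A → 3-byte form EC A8 AA at offsets 0–2.
U+1F90A → 4-byte form F0 9F A4 8A at offsets 3–6.
U+2B40 → 3-byte form E2 AD 80 at offsets 7–9.
Offset 7 falls in char 3's range; it's byte 1 of E2 AD 80 = 0xE2.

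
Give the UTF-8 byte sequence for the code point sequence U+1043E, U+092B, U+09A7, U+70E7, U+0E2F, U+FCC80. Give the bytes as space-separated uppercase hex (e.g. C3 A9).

U+1043E: 4-byte form → F0 90 90 BE.
U+092B: 3-byte form → E0 A4 AB.
U+09A7: 3-byte form → E0 A6 A7.
U+70E7: 3-byte form → E7 83 A7.
U+0E2F: 3-byte form → E0 B8 AF.
U+FCC80: 4-byte form → F3 BC B2 80.
Concatenated (20 bytes): F0 90 90 BE E0 A4 AB E0 A6 A7 E7 83 A7 E0 B8 AF F3 BC B2 80.

F0 90 90 BE E0 A4 AB E0 A6 A7 E7 83 A7 E0 B8 AF F3 BC B2 80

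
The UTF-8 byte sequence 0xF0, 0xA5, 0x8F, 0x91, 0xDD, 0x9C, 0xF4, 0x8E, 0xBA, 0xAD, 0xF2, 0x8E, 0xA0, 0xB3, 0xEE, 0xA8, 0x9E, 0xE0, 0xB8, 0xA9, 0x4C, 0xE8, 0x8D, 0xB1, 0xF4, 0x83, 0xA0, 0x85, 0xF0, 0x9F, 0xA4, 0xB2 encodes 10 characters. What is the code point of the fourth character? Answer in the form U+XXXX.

U+8E833

Offset 0: leading byte 0xF0 = 11110000 → 4-byte char #1 = F0 A5 8F 91.
Offset 4: leading byte 0xDD = 11011101 → 2-byte char #2 = DD 9C.
Offset 6: leading byte 0xF4 = 11110100 → 4-byte char #3 = F4 8E BA AD.
Offset 10: leading byte 0xF2 = 11110010 → 4-byte char #4 = F2 8E A0 B3.
Leading byte 0xF2 = 11110010 matches 11110xxx → 4-byte sequence.
Byte 1: 0xF2 = 11110010, payload 010 (3 bits).
Byte 2: 0x8E = 10001110 (10xxxxxx ✓), payload 001110.
Byte 3: 0xA0 = 10100000 (10xxxxxx ✓), payload 100000.
Byte 4: 0xB3 = 10110011 (10xxxxxx ✓), payload 110011.
Concatenate: 010001110100000110011 = 0x8E833 (21 bits → U+8E833).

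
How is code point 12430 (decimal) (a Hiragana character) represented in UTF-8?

U+308E = 0x308E = 12430 decimal. In range U+0800–U+FFFF → 3-byte form: 1110xxxx 10xxxxxx 10xxxxxx.
Binary (16 bits): 0011000010001110.
Split 4+6+6: 0011 | 000010 | 001110.
Byte 1: 11100011 = 0xE3.
Byte 2: 10000010 = 0x82.
Byte 3: 10001110 = 0x8E.

E3 82 8E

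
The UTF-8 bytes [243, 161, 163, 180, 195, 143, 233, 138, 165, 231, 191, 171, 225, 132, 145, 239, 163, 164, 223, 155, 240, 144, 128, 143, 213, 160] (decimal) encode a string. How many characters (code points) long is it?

9

Byte at offset 0: 0xF3 = 11110011 → 4-byte char (#1). Advance 4.
Byte at offset 4: 0xC3 = 11000011 → 2-byte char (#2). Advance 2.
Byte at offset 6: 0xE9 = 11101001 → 3-byte char (#3). Advance 3.
Byte at offset 9: 0xE7 = 11100111 → 3-byte char (#4). Advance 3.
Byte at offset 12: 0xE1 = 11100001 → 3-byte char (#5). Advance 3.
Byte at offset 15: 0xEF = 11101111 → 3-byte char (#6). Advance 3.
Byte at offset 18: 0xDF = 11011111 → 2-byte char (#7). Advance 2.
Byte at offset 20: 0xF0 = 11110000 → 4-byte char (#8). Advance 4.
Byte at offset 24: 0xD5 = 11010101 → 2-byte char (#9). Advance 2.
Reached end at offset 26 after 9 code points.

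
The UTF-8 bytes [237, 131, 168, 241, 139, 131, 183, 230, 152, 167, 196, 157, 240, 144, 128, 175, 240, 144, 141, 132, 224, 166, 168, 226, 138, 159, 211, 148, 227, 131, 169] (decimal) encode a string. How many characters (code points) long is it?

Byte at offset 0: 0xED = 11101101 → 3-byte char (#1). Advance 3.
Byte at offset 3: 0xF1 = 11110001 → 4-byte char (#2). Advance 4.
Byte at offset 7: 0xE6 = 11100110 → 3-byte char (#3). Advance 3.
Byte at offset 10: 0xC4 = 11000100 → 2-byte char (#4). Advance 2.
Byte at offset 12: 0xF0 = 11110000 → 4-byte char (#5). Advance 4.
Byte at offset 16: 0xF0 = 11110000 → 4-byte char (#6). Advance 4.
Byte at offset 20: 0xE0 = 11100000 → 3-byte char (#7). Advance 3.
Byte at offset 23: 0xE2 = 11100010 → 3-byte char (#8). Advance 3.
Byte at offset 26: 0xD3 = 11010011 → 2-byte char (#9). Advance 2.
Byte at offset 28: 0xE3 = 11100011 → 3-byte char (#10). Advance 3.
Reached end at offset 31 after 10 code points.

10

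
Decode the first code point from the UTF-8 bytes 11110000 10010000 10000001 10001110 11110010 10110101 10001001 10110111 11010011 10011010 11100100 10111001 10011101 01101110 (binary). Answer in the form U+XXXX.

U+1004E

Offset 0: leading byte 0xF0 = 11110000 → 4-byte char #1 = F0 90 81 8E.
Leading byte 0xF0 = 11110000 matches 11110xxx → 4-byte sequence.
Byte 1: 0xF0 = 11110000, payload 000 (3 bits).
Byte 2: 0x90 = 10010000 (10xxxxxx ✓), payload 010000.
Byte 3: 0x81 = 10000001 (10xxxxxx ✓), payload 000001.
Byte 4: 0x8E = 10001110 (10xxxxxx ✓), payload 001110.
Concatenate: 000010000000001001110 = 0x1004E (21 bits → U+1004E).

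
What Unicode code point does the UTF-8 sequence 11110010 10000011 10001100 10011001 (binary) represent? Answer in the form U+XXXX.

Leading byte 0xF2 = 11110010 matches 11110xxx → 4-byte sequence.
Byte 1: 0xF2 = 11110010, payload 010 (3 bits).
Byte 2: 0x83 = 10000011 (10xxxxxx ✓), payload 000011.
Byte 3: 0x8C = 10001100 (10xxxxxx ✓), payload 001100.
Byte 4: 0x99 = 10011001 (10xxxxxx ✓), payload 011001.
Concatenate: 010000011001100011001 = 0x83319 (21 bits → U+83319).

U+83319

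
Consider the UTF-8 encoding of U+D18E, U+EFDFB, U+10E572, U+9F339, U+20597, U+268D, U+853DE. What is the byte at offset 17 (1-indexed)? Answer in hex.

1-indexed offset 17 is 0-indexed offset 16.
U+D18E → 3-byte form ED 86 8E at offsets 0–2.
U+EFDFB → 4-byte form F3 AF B7 BB at offsets 3–6.
U+10E572 → 4-byte form F4 8E 95 B2 at offsets 7–10.
U+9F339 → 4-byte form F2 9F 8C B9 at offsets 11–14.
U+20597 → 4-byte form F0 A0 96 97 at offsets 15–18.
Offset 16 falls in char 5's range; it's byte 2 of F0 A0 96 97 = 0xA0.

0xA0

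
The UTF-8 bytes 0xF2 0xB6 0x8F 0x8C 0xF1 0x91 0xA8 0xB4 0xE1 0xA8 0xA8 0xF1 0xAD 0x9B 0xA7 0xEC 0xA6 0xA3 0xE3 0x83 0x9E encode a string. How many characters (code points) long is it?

Byte at offset 0: 0xF2 = 11110010 → 4-byte char (#1). Advance 4.
Byte at offset 4: 0xF1 = 11110001 → 4-byte char (#2). Advance 4.
Byte at offset 8: 0xE1 = 11100001 → 3-byte char (#3). Advance 3.
Byte at offset 11: 0xF1 = 11110001 → 4-byte char (#4). Advance 4.
Byte at offset 15: 0xEC = 11101100 → 3-byte char (#5). Advance 3.
Byte at offset 18: 0xE3 = 11100011 → 3-byte char (#6). Advance 3.
Reached end at offset 21 after 6 code points.

6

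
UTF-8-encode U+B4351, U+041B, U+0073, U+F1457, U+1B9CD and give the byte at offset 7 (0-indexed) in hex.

0xF3

U+B4351 → 4-byte form F2 B4 8D 91 at offsets 0–3.
U+041B → 2-byte form D0 9B at offsets 4–5.
U+0073 → 1-byte form 73 at offsets 6–6.
U+F1457 → 4-byte form F3 B1 91 97 at offsets 7–10.
Offset 7 falls in char 4's range; it's byte 1 of F3 B1 91 97 = 0xF3.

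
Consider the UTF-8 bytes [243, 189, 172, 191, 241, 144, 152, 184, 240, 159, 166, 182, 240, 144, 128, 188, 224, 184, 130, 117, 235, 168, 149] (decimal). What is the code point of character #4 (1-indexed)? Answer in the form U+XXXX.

Offset 0: leading byte 0xF3 = 11110011 → 4-byte char #1 = F3 BD AC BF.
Offset 4: leading byte 0xF1 = 11110001 → 4-byte char #2 = F1 90 98 B8.
Offset 8: leading byte 0xF0 = 11110000 → 4-byte char #3 = F0 9F A6 B6.
Offset 12: leading byte 0xF0 = 11110000 → 4-byte char #4 = F0 90 80 BC.
Leading byte 0xF0 = 11110000 matches 11110xxx → 4-byte sequence.
Byte 1: 0xF0 = 11110000, payload 000 (3 bits).
Byte 2: 0x90 = 10010000 (10xxxxxx ✓), payload 010000.
Byte 3: 0x80 = 10000000 (10xxxxxx ✓), payload 000000.
Byte 4: 0xBC = 10111100 (10xxxxxx ✓), payload 111100.
Concatenate: 000010000000000111100 = 0x1003C (21 bits → U+1003C).

U+1003C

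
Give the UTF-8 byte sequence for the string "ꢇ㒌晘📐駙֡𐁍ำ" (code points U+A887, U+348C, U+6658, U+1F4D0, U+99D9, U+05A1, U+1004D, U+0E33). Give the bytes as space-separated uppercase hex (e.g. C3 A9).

EA A2 87 E3 92 8C E6 99 98 F0 9F 93 90 E9 A7 99 D6 A1 F0 90 81 8D E0 B8 B3

U+A887: 3-byte form → EA A2 87.
U+348C: 3-byte form → E3 92 8C.
U+6658: 3-byte form → E6 99 98.
U+1F4D0: 4-byte form → F0 9F 93 90.
U+99D9: 3-byte form → E9 A7 99.
U+05A1: 2-byte form → D6 A1.
U+1004D: 4-byte form → F0 90 81 8D.
U+0E33: 3-byte form → E0 B8 B3.
Concatenated (25 bytes): EA A2 87 E3 92 8C E6 99 98 F0 9F 93 90 E9 A7 99 D6 A1 F0 90 81 8D E0 B8 B3.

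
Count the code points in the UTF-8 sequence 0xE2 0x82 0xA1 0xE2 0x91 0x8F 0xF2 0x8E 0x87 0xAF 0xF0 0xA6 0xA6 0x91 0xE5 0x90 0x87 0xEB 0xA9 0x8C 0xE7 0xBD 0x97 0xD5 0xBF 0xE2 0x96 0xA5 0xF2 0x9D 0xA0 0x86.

Byte at offset 0: 0xE2 = 11100010 → 3-byte char (#1). Advance 3.
Byte at offset 3: 0xE2 = 11100010 → 3-byte char (#2). Advance 3.
Byte at offset 6: 0xF2 = 11110010 → 4-byte char (#3). Advance 4.
Byte at offset 10: 0xF0 = 11110000 → 4-byte char (#4). Advance 4.
Byte at offset 14: 0xE5 = 11100101 → 3-byte char (#5). Advance 3.
Byte at offset 17: 0xEB = 11101011 → 3-byte char (#6). Advance 3.
Byte at offset 20: 0xE7 = 11100111 → 3-byte char (#7). Advance 3.
Byte at offset 23: 0xD5 = 11010101 → 2-byte char (#8). Advance 2.
Byte at offset 25: 0xE2 = 11100010 → 3-byte char (#9). Advance 3.
Byte at offset 28: 0xF2 = 11110010 → 4-byte char (#10). Advance 4.
Reached end at offset 32 after 10 code points.

10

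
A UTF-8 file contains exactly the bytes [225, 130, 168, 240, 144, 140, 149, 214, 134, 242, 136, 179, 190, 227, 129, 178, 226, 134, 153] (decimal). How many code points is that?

6

Byte at offset 0: 0xE1 = 11100001 → 3-byte char (#1). Advance 3.
Byte at offset 3: 0xF0 = 11110000 → 4-byte char (#2). Advance 4.
Byte at offset 7: 0xD6 = 11010110 → 2-byte char (#3). Advance 2.
Byte at offset 9: 0xF2 = 11110010 → 4-byte char (#4). Advance 4.
Byte at offset 13: 0xE3 = 11100011 → 3-byte char (#5). Advance 3.
Byte at offset 16: 0xE2 = 11100010 → 3-byte char (#6). Advance 3.
Reached end at offset 19 after 6 code points.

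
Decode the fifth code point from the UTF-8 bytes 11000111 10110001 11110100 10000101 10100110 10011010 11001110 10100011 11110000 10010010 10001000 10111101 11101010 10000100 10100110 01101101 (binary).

Offset 0: leading byte 0xC7 = 11000111 → 2-byte char #1 = C7 B1.
Offset 2: leading byte 0xF4 = 11110100 → 4-byte char #2 = F4 85 A6 9A.
Offset 6: leading byte 0xCE = 11001110 → 2-byte char #3 = CE A3.
Offset 8: leading byte 0xF0 = 11110000 → 4-byte char #4 = F0 92 88 BD.
Offset 12: leading byte 0xEA = 11101010 → 3-byte char #5 = EA 84 A6.
Leading byte 0xEA = 11101010 matches 1110xxxx → 3-byte sequence.
Byte 1: 0xEA = 11101010, payload 1010 (4 bits).
Byte 2: 0x84 = 10000100 (10xxxxxx ✓), payload 000100.
Byte 3: 0xA6 = 10100110 (10xxxxxx ✓), payload 100110.
Concatenate: 1010000100100110 = 0xA126 (16 bits → U+A126).

U+A126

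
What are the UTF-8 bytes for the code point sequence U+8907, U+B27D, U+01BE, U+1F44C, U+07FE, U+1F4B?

U+8907: 3-byte form → E8 A4 87.
U+B27D: 3-byte form → EB 89 BD.
U+01BE: 2-byte form → C6 BE.
U+1F44C: 4-byte form → F0 9F 91 8C.
U+07FE: 2-byte form → DF BE.
U+1F4B: 3-byte form → E1 BD 8B.
Concatenated (17 bytes): E8 A4 87 EB 89 BD C6 BE F0 9F 91 8C DF BE E1 BD 8B.

E8 A4 87 EB 89 BD C6 BE F0 9F 91 8C DF BE E1 BD 8B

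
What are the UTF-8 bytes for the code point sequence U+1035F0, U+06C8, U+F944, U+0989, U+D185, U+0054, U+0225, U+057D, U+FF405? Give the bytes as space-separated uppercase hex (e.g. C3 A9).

U+1035F0: 4-byte form → F4 83 97 B0.
U+06C8: 2-byte form → DB 88.
U+F944: 3-byte form → EF A5 84.
U+0989: 3-byte form → E0 A6 89.
U+D185: 3-byte form → ED 86 85.
U+0054: 1-byte form → 54.
U+0225: 2-byte form → C8 A5.
U+057D: 2-byte form → D5 BD.
U+FF405: 4-byte form → F3 BF 90 85.
Concatenated (24 bytes): F4 83 97 B0 DB 88 EF A5 84 E0 A6 89 ED 86 85 54 C8 A5 D5 BD F3 BF 90 85.

F4 83 97 B0 DB 88 EF A5 84 E0 A6 89 ED 86 85 54 C8 A5 D5 BD F3 BF 90 85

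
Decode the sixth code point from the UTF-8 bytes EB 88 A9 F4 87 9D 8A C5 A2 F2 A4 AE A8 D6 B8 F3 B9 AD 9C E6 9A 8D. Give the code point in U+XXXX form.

Offset 0: leading byte 0xEB = 11101011 → 3-byte char #1 = EB 88 A9.
Offset 3: leading byte 0xF4 = 11110100 → 4-byte char #2 = F4 87 9D 8A.
Offset 7: leading byte 0xC5 = 11000101 → 2-byte char #3 = C5 A2.
Offset 9: leading byte 0xF2 = 11110010 → 4-byte char #4 = F2 A4 AE A8.
Offset 13: leading byte 0xD6 = 11010110 → 2-byte char #5 = D6 B8.
Offset 15: leading byte 0xF3 = 11110011 → 4-byte char #6 = F3 B9 AD 9C.
Leading byte 0xF3 = 11110011 matches 11110xxx → 4-byte sequence.
Byte 1: 0xF3 = 11110011, payload 011 (3 bits).
Byte 2: 0xB9 = 10111001 (10xxxxxx ✓), payload 111001.
Byte 3: 0xAD = 10101101 (10xxxxxx ✓), payload 101101.
Byte 4: 0x9C = 10011100 (10xxxxxx ✓), payload 011100.
Concatenate: 011111001101101011100 = 0xF9B5C (21 bits → U+F9B5C).

U+F9B5C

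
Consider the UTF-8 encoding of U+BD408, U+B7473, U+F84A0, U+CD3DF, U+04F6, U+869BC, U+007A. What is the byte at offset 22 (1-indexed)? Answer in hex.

0xBC

1-indexed offset 22 is 0-indexed offset 21.
U+BD408 → 4-byte form F2 BD 90 88 at offsets 0–3.
U+B7473 → 4-byte form F2 B7 91 B3 at offsets 4–7.
U+F84A0 → 4-byte form F3 B8 92 A0 at offsets 8–11.
U+CD3DF → 4-byte form F3 8D 8F 9F at offsets 12–15.
U+04F6 → 2-byte form D3 B6 at offsets 16–17.
U+869BC → 4-byte form F2 86 A6 BC at offsets 18–21.
Offset 21 falls in char 6's range; it's byte 4 of F2 86 A6 BC = 0xBC.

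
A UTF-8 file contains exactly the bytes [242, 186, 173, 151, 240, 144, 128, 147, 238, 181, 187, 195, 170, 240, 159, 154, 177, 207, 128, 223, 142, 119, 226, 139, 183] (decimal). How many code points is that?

9

Byte at offset 0: 0xF2 = 11110010 → 4-byte char (#1). Advance 4.
Byte at offset 4: 0xF0 = 11110000 → 4-byte char (#2). Advance 4.
Byte at offset 8: 0xEE = 11101110 → 3-byte char (#3). Advance 3.
Byte at offset 11: 0xC3 = 11000011 → 2-byte char (#4). Advance 2.
Byte at offset 13: 0xF0 = 11110000 → 4-byte char (#5). Advance 4.
Byte at offset 17: 0xCF = 11001111 → 2-byte char (#6). Advance 2.
Byte at offset 19: 0xDF = 11011111 → 2-byte char (#7). Advance 2.
Byte at offset 21: 0x77 = 01110111 → 1-byte char (#8). Advance 1.
Byte at offset 22: 0xE2 = 11100010 → 3-byte char (#9). Advance 3.
Reached end at offset 25 after 9 code points.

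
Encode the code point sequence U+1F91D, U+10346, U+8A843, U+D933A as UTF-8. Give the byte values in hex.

F0 9F A4 9D F0 90 8D 86 F2 8A A1 83 F3 99 8C BA

U+1F91D: 4-byte form → F0 9F A4 9D.
U+10346: 4-byte form → F0 90 8D 86.
U+8A843: 4-byte form → F2 8A A1 83.
U+D933A: 4-byte form → F3 99 8C BA.
Concatenated (16 bytes): F0 9F A4 9D F0 90 8D 86 F2 8A A1 83 F3 99 8C BA.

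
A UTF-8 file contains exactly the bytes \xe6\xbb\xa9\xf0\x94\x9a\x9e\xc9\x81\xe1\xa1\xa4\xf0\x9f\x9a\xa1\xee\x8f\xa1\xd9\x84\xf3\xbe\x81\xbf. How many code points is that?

Byte at offset 0: 0xE6 = 11100110 → 3-byte char (#1). Advance 3.
Byte at offset 3: 0xF0 = 11110000 → 4-byte char (#2). Advance 4.
Byte at offset 7: 0xC9 = 11001001 → 2-byte char (#3). Advance 2.
Byte at offset 9: 0xE1 = 11100001 → 3-byte char (#4). Advance 3.
Byte at offset 12: 0xF0 = 11110000 → 4-byte char (#5). Advance 4.
Byte at offset 16: 0xEE = 11101110 → 3-byte char (#6). Advance 3.
Byte at offset 19: 0xD9 = 11011001 → 2-byte char (#7). Advance 2.
Byte at offset 21: 0xF3 = 11110011 → 4-byte char (#8). Advance 4.
Reached end at offset 25 after 8 code points.

8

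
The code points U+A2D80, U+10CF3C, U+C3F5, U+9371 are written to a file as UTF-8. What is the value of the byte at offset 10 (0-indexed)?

0xB5

U+A2D80 → 4-byte form F2 A2 B6 80 at offsets 0–3.
U+10CF3C → 4-byte form F4 8C BC BC at offsets 4–7.
U+C3F5 → 3-byte form EC 8F B5 at offsets 8–10.
Offset 10 falls in char 3's range; it's byte 3 of EC 8F B5 = 0xB5.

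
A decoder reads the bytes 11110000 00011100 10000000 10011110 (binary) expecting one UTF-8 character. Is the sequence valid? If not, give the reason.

Leading byte 0xF0 = 11110000 → 4-byte form.
Byte 2 is 0x1C = 00011100, which is not 10xxxxxx — expected a continuation byte.

invalid (non-continuation byte where continuation expected)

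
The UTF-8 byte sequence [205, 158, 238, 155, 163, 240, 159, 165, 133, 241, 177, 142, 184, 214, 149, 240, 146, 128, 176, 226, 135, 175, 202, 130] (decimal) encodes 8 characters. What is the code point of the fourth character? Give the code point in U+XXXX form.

Offset 0: leading byte 0xCD = 11001101 → 2-byte char #1 = CD 9E.
Offset 2: leading byte 0xEE = 11101110 → 3-byte char #2 = EE 9B A3.
Offset 5: leading byte 0xF0 = 11110000 → 4-byte char #3 = F0 9F A5 85.
Offset 9: leading byte 0xF1 = 11110001 → 4-byte char #4 = F1 B1 8E B8.
Leading byte 0xF1 = 11110001 matches 11110xxx → 4-byte sequence.
Byte 1: 0xF1 = 11110001, payload 001 (3 bits).
Byte 2: 0xB1 = 10110001 (10xxxxxx ✓), payload 110001.
Byte 3: 0x8E = 10001110 (10xxxxxx ✓), payload 001110.
Byte 4: 0xB8 = 10111000 (10xxxxxx ✓), payload 111000.
Concatenate: 001110001001110111000 = 0x713B8 (21 bits → U+713B8).

U+713B8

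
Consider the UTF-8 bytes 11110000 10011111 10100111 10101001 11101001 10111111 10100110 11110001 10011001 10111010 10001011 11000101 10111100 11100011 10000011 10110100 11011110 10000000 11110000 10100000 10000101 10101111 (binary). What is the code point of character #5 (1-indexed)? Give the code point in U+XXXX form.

Offset 0: leading byte 0xF0 = 11110000 → 4-byte char #1 = F0 9F A7 A9.
Offset 4: leading byte 0xE9 = 11101001 → 3-byte char #2 = E9 BF A6.
Offset 7: leading byte 0xF1 = 11110001 → 4-byte char #3 = F1 99 BA 8B.
Offset 11: leading byte 0xC5 = 11000101 → 2-byte char #4 = C5 BC.
Offset 13: leading byte 0xE3 = 11100011 → 3-byte char #5 = E3 83 B4.
Leading byte 0xE3 = 11100011 matches 1110xxxx → 3-byte sequence.
Byte 1: 0xE3 = 11100011, payload 0011 (4 bits).
Byte 2: 0x83 = 10000011 (10xxxxxx ✓), payload 000011.
Byte 3: 0xB4 = 10110100 (10xxxxxx ✓), payload 110100.
Concatenate: 0011000011110100 = 0x30F4 (16 bits → U+30F4).

U+30F4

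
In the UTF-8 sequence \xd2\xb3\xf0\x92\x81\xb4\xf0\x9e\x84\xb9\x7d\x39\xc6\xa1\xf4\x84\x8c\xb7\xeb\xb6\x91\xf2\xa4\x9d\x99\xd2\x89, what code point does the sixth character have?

Offset 0: leading byte 0xD2 = 11010010 → 2-byte char #1 = D2 B3.
Offset 2: leading byte 0xF0 = 11110000 → 4-byte char #2 = F0 92 81 B4.
Offset 6: leading byte 0xF0 = 11110000 → 4-byte char #3 = F0 9E 84 B9.
Offset 10: leading byte 0x7D = 01111101 → 1-byte char #4 = 7D.
Offset 11: leading byte 0x39 = 00111001 → 1-byte char #5 = 39.
Offset 12: leading byte 0xC6 = 11000110 → 2-byte char #6 = C6 A1.
Leading byte 0xC6 = 11000110 matches 110xxxxx → 2-byte sequence.
Byte 1: 0xC6 = 11000110, payload 00110 (5 bits).
Byte 2: 0xA1 = 10100001 (10xxxxxx ✓), payload 100001.
Concatenate: 00110100001 = 0x1A1 (11 bits → U+01A1).

U+01A1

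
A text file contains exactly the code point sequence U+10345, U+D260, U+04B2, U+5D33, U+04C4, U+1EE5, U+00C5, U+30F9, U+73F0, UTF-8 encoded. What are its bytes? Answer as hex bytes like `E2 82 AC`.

U+10345: 4-byte form → F0 90 8D 85.
U+D260: 3-byte form → ED 89 A0.
U+04B2: 2-byte form → D2 B2.
U+5D33: 3-byte form → E5 B4 B3.
U+04C4: 2-byte form → D3 84.
U+1EE5: 3-byte form → E1 BB A5.
U+00C5: 2-byte form → C3 85.
U+30F9: 3-byte form → E3 83 B9.
U+73F0: 3-byte form → E7 8F B0.
Concatenated (25 bytes): F0 90 8D 85 ED 89 A0 D2 B2 E5 B4 B3 D3 84 E1 BB A5 C3 85 E3 83 B9 E7 8F B0.

F0 90 8D 85 ED 89 A0 D2 B2 E5 B4 B3 D3 84 E1 BB A5 C3 85 E3 83 B9 E7 8F B0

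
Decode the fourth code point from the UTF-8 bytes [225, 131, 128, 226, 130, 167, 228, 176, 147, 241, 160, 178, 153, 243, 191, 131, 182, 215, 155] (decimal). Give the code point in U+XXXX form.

U+60C99

Offset 0: leading byte 0xE1 = 11100001 → 3-byte char #1 = E1 83 80.
Offset 3: leading byte 0xE2 = 11100010 → 3-byte char #2 = E2 82 A7.
Offset 6: leading byte 0xE4 = 11100100 → 3-byte char #3 = E4 B0 93.
Offset 9: leading byte 0xF1 = 11110001 → 4-byte char #4 = F1 A0 B2 99.
Leading byte 0xF1 = 11110001 matches 11110xxx → 4-byte sequence.
Byte 1: 0xF1 = 11110001, payload 001 (3 bits).
Byte 2: 0xA0 = 10100000 (10xxxxxx ✓), payload 100000.
Byte 3: 0xB2 = 10110010 (10xxxxxx ✓), payload 110010.
Byte 4: 0x99 = 10011001 (10xxxxxx ✓), payload 011001.
Concatenate: 001100000110010011001 = 0x60C99 (21 bits → U+60C99).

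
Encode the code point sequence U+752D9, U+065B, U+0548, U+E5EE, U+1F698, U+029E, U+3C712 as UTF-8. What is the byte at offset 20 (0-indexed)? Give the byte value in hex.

U+752D9 → 4-byte form F1 B5 8B 99 at offsets 0–3.
U+065B → 2-byte form D9 9B at offsets 4–5.
U+0548 → 2-byte form D5 88 at offsets 6–7.
U+E5EE → 3-byte form EE 97 AE at offsets 8–10.
U+1F698 → 4-byte form F0 9F 9A 98 at offsets 11–14.
U+029E → 2-byte form CA 9E at offsets 15–16.
U+3C712 → 4-byte form F0 BC 9C 92 at offsets 17–20.
Offset 20 falls in char 7's range; it's byte 4 of F0 BC 9C 92 = 0x92.

0x92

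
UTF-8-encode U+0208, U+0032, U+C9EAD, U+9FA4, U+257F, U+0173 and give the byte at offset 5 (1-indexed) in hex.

0x89

1-indexed offset 5 is 0-indexed offset 4.
U+0208 → 2-byte form C8 88 at offsets 0–1.
U+0032 → 1-byte form 32 at offsets 2–2.
U+C9EAD → 4-byte form F3 89 BA AD at offsets 3–6.
Offset 4 falls in char 3's range; it's byte 2 of F3 89 BA AD = 0x89.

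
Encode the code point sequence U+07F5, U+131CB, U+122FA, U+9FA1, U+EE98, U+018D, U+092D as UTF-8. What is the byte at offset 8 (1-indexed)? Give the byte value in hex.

1-indexed offset 8 is 0-indexed offset 7.
U+07F5 → 2-byte form DF B5 at offsets 0–1.
U+131CB → 4-byte form F0 93 87 8B at offsets 2–5.
U+122FA → 4-byte form F0 92 8B BA at offsets 6–9.
Offset 7 falls in char 3's range; it's byte 2 of F0 92 8B BA = 0x92.

0x92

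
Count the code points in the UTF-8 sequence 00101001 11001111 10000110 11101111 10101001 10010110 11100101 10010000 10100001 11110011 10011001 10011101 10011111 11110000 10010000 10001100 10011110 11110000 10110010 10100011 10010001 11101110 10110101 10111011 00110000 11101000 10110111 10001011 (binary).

Byte at offset 0: 0x29 = 00101001 → 1-byte char (#1). Advance 1.
Byte at offset 1: 0xCF = 11001111 → 2-byte char (#2). Advance 2.
Byte at offset 3: 0xEF = 11101111 → 3-byte char (#3). Advance 3.
Byte at offset 6: 0xE5 = 11100101 → 3-byte char (#4). Advance 3.
Byte at offset 9: 0xF3 = 11110011 → 4-byte char (#5). Advance 4.
Byte at offset 13: 0xF0 = 11110000 → 4-byte char (#6). Advance 4.
Byte at offset 17: 0xF0 = 11110000 → 4-byte char (#7). Advance 4.
Byte at offset 21: 0xEE = 11101110 → 3-byte char (#8). Advance 3.
Byte at offset 24: 0x30 = 00110000 → 1-byte char (#9). Advance 1.
Byte at offset 25: 0xE8 = 11101000 → 3-byte char (#10). Advance 3.
Reached end at offset 28 after 10 code points.

10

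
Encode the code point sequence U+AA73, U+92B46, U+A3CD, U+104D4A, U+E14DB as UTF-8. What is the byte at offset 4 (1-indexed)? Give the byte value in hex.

0xF2

1-indexed offset 4 is 0-indexed offset 3.
U+AA73 → 3-byte form EA A9 B3 at offsets 0–2.
U+92B46 → 4-byte form F2 92 AD 86 at offsets 3–6.
Offset 3 falls in char 2's range; it's byte 1 of F2 92 AD 86 = 0xF2.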